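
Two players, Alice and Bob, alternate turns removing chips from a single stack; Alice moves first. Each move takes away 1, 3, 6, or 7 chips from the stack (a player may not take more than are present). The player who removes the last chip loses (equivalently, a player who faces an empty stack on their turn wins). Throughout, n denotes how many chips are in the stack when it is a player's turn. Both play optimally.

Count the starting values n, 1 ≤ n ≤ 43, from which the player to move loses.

12

Classify positions by backward induction: terminal positions (no move available) are W. From any other position, the mover wins iff some move reaches an L.
n=0: no move; the opponent has just taken the last chip and therefore loses → W
n=1: only reaches 0(W), which is W → L
n=2: reaches L-position 1 → W
n=3: only reaches 2(W), 0(W), all W → L
n=4: reaches L-position 3 → W
n=5: only reaches 4(W), 2(W), all W → L
n=6: reaches L-position 5 → W
n=7: reaches L-position 1 → W
n=8: reaches L-position 5 → W
n=9: reaches L-position 3 → W
n=10: reaches L-position 3 → W
n=11: reaches L-position 5 → W
n=12: reaches L-position 5 → W
n=13: only reaches 12(W), 10(W), 7(W), 6(W), all W → L
n=14: reaches L-position 13 → W
n=15: only reaches 14(W), 12(W), 9(W), 8(W), all W → L
n=16: reaches L-position 15 → W
n=17: only reaches 16(W), 14(W), 11(W), 10(W), all W → L
n=18: reaches L-position 17 → W
n=19: reaches L-position 13 → W
n=20: reaches L-position 17 → W
n=21: reaches L-position 15 → W
n=22: reaches L-position 15 → W
n=23: reaches L-position 17 → W
n=24: reaches L-position 17 → W
n=25: only reaches 24(W), 22(W), 19(W), 18(W), all W → L
n=26: reaches L-position 25 → W
n=27: only reaches 26(W), 24(W), 21(W), 20(W), all W → L
n=28: reaches L-position 27 → W
n=29: only reaches 28(W), 26(W), 23(W), 22(W), all W → L
n=30: reaches L-position 29 → W
n=31: reaches L-position 25 → W
n=32: reaches L-position 29 → W
n=33: reaches L-position 27 → W
n=34: reaches L-position 27 → W
n=35: reaches L-position 29 → W
n=36: reaches L-position 29 → W
n=37: only reaches 36(W), 34(W), 31(W), 30(W), all W → L
n=38: reaches L-position 37 → W
n=39: only reaches 38(W), 36(W), 33(W), 32(W), all W → L
n=40: reaches L-position 39 → W
n=41: only reaches 40(W), 38(W), 35(W), 34(W), all W → L
n=42: reaches L-position 41 → W
n=43: reaches L-position 37 → W
L entries with 1 ≤ n ≤ 43 (the range starts at n=1): n = 1, 3, 5, 13, 15, 17, 25, 27, 29, 37, 39, 41; that makes 12.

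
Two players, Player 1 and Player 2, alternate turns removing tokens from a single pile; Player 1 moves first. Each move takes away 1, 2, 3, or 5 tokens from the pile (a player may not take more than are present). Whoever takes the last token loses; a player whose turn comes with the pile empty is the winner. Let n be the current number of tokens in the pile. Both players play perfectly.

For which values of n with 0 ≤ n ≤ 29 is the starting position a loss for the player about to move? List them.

Positions with no move are W. A position that does have a move is losing for the player to move precisely when every available move leads to a winning position for the opponent. Fill in the labels:
n=0: no move; the opponent has just taken the last token and therefore loses → W
n=1: →0(W) only, which is W, so L
n=2: →1(L), so W
n=3: →1(L), so W
n=4: →1(L), so W
n=5: →4(W), 3(W), 2(W), 0(W) — all W, so L
n=6: →5(L), so W
n=7: →5(L), so W
n=8: →5(L), so W
n=9: →8(W), 7(W), 6(W), 4(W) — all W, so L
n=10: →9(L), so W
n=11: →9(L), so W
n=12: →9(L), so W
n=13: →12(W), 11(W), 10(W), 8(W) — all W, so L
n=14: →13(L), so W
n=15: →13(L), so W
n=16: →13(L), so W
n=17: →16(W), 15(W), 14(W), 12(W) — all W, so L
n=18: →17(L), so W
n=19: →17(L), so W
n=20: →17(L), so W
n=21: →20(W), 19(W), 18(W), 16(W) — all W, so L
n=22: →21(L), so W
n=23: →21(L), so W
n=24: →21(L), so W
n=25: →24(W), 23(W), 22(W), 20(W) — all W, so L
n=26: →25(L), so W
n=27: →25(L), so W
n=28: →25(L), so W
n=29: →28(W), 27(W), 26(W), 24(W) — all W, so L
The losing starting values of n are exactly the entries labelled L in this table (8 of them).

1, 5, 9, 13, 17, 21, 25, 29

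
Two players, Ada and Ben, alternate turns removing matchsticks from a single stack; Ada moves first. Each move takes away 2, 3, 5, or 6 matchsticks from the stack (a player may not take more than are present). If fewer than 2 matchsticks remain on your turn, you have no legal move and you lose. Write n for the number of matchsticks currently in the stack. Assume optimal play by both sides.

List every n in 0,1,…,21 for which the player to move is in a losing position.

Positions with no move are L. A position that does have a move is losing for the player to move precisely when every available move leads to a winning position for the opponent. Fill in the labels:
n=0: no move → L
n=1: no move → L
n=2: →0(L), so W
n=3: →1(L), so W
n=4: →1(L), so W
n=5: →0(L), so W
n=6: →1(L), so W
n=7: →1(L), so W
n=8: →6(W), 5(W), 3(W), 2(W) — all W, so L
n=9: →7(W), 6(W), 4(W), 3(W) — all W, so L
n=10: →8(L), so W
n=11: →9(L), so W
n=12: →9(L), so W
n=13: →8(L), so W
n=14: →9(L), so W
n=15: →9(L), so W
n=16: →14(W), 13(W), 11(W), 10(W) — all W, so L
n=17: →15(W), 14(W), 12(W), 11(W) — all W, so L
n=18: →16(L), so W
n=19: →17(L), so W
n=20: →17(L), so W
n=21: →16(L), so W
Reading off the rows marked L gives the requested list; there are 6 such values of n.

0, 1, 8, 9, 16, 17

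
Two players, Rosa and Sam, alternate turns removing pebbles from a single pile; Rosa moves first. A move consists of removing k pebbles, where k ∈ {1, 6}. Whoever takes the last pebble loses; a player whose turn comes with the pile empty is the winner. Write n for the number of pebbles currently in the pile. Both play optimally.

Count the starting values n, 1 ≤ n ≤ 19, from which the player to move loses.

Build the W/L table. Terminal = W. A non-terminal position is W if it has a move to some L; otherwise it is L.
n=0: no move; the opponent has just taken the last pebble and therefore loses → W
n=1: L (sole option 0(W) is W)
n=2: W (go to 1, an L position)
n=3: L (sole option 2(W) is W)
n=4: W (go to 3, an L position)
n=5: L (sole option 4(W) is W)
n=6: W (go to 5, an L position)
n=7: W (go to 1, an L position)
n=8: L (options 7(W), 2(W) are all W)
n=9: W (go to 8, an L position)
n=10: L (options 9(W), 4(W) are all W)
n=11: W (go to 10, an L position)
n=12: L (options 11(W), 6(W) are all W)
n=13: W (go to 12, an L position)
n=14: W (go to 8, an L position)
n=15: L (options 14(W), 9(W) are all W)
n=16: W (go to 15, an L position)
n=17: L (options 16(W), 11(W) are all W)
n=18: W (go to 17, an L position)
n=19: L (options 18(W), 13(W) are all W)
L entries with 1 ≤ n ≤ 19 (the range starts at n=1): n = 1, 3, 5, 8, 10, 12, 15, 17, 19; that makes 9.

9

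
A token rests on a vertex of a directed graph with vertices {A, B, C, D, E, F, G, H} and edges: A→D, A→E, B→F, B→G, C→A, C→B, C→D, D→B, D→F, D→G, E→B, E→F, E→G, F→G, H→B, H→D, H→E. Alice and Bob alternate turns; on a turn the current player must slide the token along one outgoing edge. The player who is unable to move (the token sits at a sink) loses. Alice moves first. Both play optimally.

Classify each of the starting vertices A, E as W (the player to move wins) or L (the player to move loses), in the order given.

Compute win/loss labels from the base case upward. A position with no move is L. Any other position is W if it can reach an L in one move, else L.
Every edge goes from a vertex to one that appears earlier in the order G, F, B, D, E, A, H, C, so processing vertices in that order labels each vertex after all of its successors.
G: no outgoing edge → L
F: can move to G, which is L ⇒ W
B: can move to G, which is L ⇒ W
D: can move to G, which is L ⇒ W
E: can move to G, which is L ⇒ W
A: moves to E(W), D(W); every one is W ⇒ L
H: moves to E(W), D(W), B(W); every one is W ⇒ L
C: can move to A, which is L ⇒ W

A: L, E: W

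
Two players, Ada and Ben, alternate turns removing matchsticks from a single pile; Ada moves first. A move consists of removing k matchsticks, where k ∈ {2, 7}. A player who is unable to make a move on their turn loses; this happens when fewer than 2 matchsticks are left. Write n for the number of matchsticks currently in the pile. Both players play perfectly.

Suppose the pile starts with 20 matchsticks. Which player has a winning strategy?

Use the standard recursion: the mover loses at a terminal position; elsewhere, the mover wins exactly when some move hands the opponent an L position.
n=0: no move → L
n=1: no move → L
n=2: can move to 0, which is L ⇒ W
n=3: can move to 1, which is L ⇒ W
n=4: the only move is to 2(W), a W ⇒ L
n=5: the only move is to 3(W), a W ⇒ L
n=6: can move to 4, which is L ⇒ W
n=7: can move to 5, which is L ⇒ W
n=8: can move to 1, which is L ⇒ W
n=9: moves to 7(W), 2(W); every one is W ⇒ L
n=10: moves to 8(W), 3(W); every one is W ⇒ L
n=11: can move to 9, which is L ⇒ W
n=12: can move to 10, which is L ⇒ W
n=13: moves to 11(W), 6(W); every one is W ⇒ L
n=14: moves to 12(W), 7(W); every one is W ⇒ L
n=15: can move to 13, which is L ⇒ W
n=16: can move to 14, which is L ⇒ W
n=17: can move to 10, which is L ⇒ W
n=18: moves to 16(W), 11(W); every one is W ⇒ L
n=19: moves to 17(W), 12(W); every one is W ⇒ L
n=20: can move to 18, which is L ⇒ W
The starting position 20 is W: Ada should remove 2, leaving 18, handing over an L position.

Ada wins.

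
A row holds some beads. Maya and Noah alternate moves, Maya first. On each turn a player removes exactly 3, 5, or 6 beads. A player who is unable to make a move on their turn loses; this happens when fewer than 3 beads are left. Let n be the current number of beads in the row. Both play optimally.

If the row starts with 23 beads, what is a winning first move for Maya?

Remove 3, leaving 20.

Work bottom-up. With no move the player to move loses. Otherwise the position is W if at least one move leads to an L position for the opponent, and L if every move leads to a W.
n=0: no move → L
n=1: no move → L
n=2: no move → L
n=3: can move to 0, which is L ⇒ W
n=4: can move to 1, which is L ⇒ W
n=5: can move to 2, which is L ⇒ W
n=6: can move to 1, which is L ⇒ W
n=7: can move to 2, which is L ⇒ W
n=8: can move to 2, which is L ⇒ W
n=9: moves to 6(W), 4(W), 3(W); every one is W ⇒ L
n=10: moves to 7(W), 5(W), 4(W); every one is W ⇒ L
n=11: moves to 8(W), 6(W), 5(W); every one is W ⇒ L
n=12: can move to 9, which is L ⇒ W
n=13: can move to 10, which is L ⇒ W
n=14: can move to 11, which is L ⇒ W
n=15: can move to 10, which is L ⇒ W
n=16: can move to 11, which is L ⇒ W
n=17: can move to 11, which is L ⇒ W
n=18: moves to 15(W), 13(W), 12(W); every one is W ⇒ L
n=19: moves to 16(W), 14(W), 13(W); every one is W ⇒ L
n=20: moves to 17(W), 15(W), 14(W); every one is W ⇒ L
n=21: can move to 18, which is L ⇒ W
n=22: can move to 19, which is L ⇒ W
n=23: can move to 20, which is L ⇒ W
From 23, the L positions reachable in one move are: 20, 18. Any move reaching one of these is winning.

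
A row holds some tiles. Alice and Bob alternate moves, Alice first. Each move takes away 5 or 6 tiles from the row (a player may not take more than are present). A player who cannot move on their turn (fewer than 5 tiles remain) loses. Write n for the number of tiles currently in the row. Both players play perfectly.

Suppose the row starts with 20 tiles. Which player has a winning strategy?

Alice wins.

Positions with no move are L. A position that does have a move is losing for the player to move precisely when every available move leads to a winning position for the opponent. Fill in the labels:
n=0: no move → L
n=1: no move → L
n=2: no move → L
n=3: no move → L
n=4: no move → L
n=5: W (go to 0, an L position)
n=6: W (go to 1, an L position)
n=7: W (go to 2, an L position)
n=8: W (go to 3, an L position)
n=9: W (go to 4, an L position)
n=10: W (go to 4, an L position)
n=11: L (options 6(W), 5(W) are all W)
n=12: L (options 7(W), 6(W) are all W)
n=13: L (options 8(W), 7(W) are all W)
n=14: L (options 9(W), 8(W) are all W)
n=15: L (options 10(W), 9(W) are all W)
n=16: W (go to 11, an L position)
n=17: W (go to 12, an L position)
n=18: W (go to 13, an L position)
n=19: W (go to 14, an L position)
n=20: W (go to 15, an L position)
From 20 Alice can remove 5, leaving 15, reaching an L position.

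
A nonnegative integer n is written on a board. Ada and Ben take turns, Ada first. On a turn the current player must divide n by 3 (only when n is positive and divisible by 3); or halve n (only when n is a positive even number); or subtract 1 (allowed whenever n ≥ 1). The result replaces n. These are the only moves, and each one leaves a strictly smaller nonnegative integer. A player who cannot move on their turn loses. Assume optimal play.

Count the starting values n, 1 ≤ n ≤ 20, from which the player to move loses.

8

Label each position W (a win for the player to move) or L (a loss). A position with no legal move is L; any other position is W exactly when some move reaches an L, and L when every move reaches a W.
n=0: no move → L
n=1: reaches L-position 0 → W
n=2: only reaches 1(W), which is W → L
n=3: reaches L-position 2 → W
n=4: reaches L-position 2 → W
n=5: only reaches 4(W), which is W → L
n=6: reaches L-position 2 → W
n=7: only reaches 6(W), which is W → L
n=8: reaches L-position 7 → W
n=9: only reaches 3(W), 8(W), all W → L
n=10: reaches L-position 5 → W
n=11: only reaches 10(W), which is W → L
n=12: reaches L-position 11 → W
n=13: only reaches 12(W), which is W → L
n=14: reaches L-position 7 → W
n=15: reaches L-position 5 → W
n=16: only reaches 8(W), 15(W), all W → L
n=17: reaches L-position 16 → W
n=18: reaches L-position 9 → W
n=19: only reaches 18(W), which is W → L
n=20: reaches L-position 19 → W
L entries with 1 ≤ n ≤ 20 (n=0 is outside the asked range and is not counted): n = 2, 5, 7, 9, 11, 13, 16, 19; that makes 8.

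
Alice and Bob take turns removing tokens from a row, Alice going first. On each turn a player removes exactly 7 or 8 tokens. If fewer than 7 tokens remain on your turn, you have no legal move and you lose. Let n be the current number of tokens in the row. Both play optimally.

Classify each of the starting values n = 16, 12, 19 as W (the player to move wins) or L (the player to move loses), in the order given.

16: L, 12: W, 19: L

Compute win/loss labels from the base case upward. A position with no move is L. Any other position is W if it can reach an L in one move, else L.
n=0: no move → L
n=1: no move → L
n=2: no move → L
n=3: no move → L
n=4: no move → L
n=5: no move → L
n=6: no move → L
n=7: →0(L), so W
n=8: →1(L), so W
n=9: →2(L), so W
n=10: →3(L), so W
n=11: →4(L), so W
n=12: →5(L), so W
n=13: →6(L), so W
n=14: →6(L), so W
n=15: →8(W), 7(W) — all W, so L
n=16: →9(W), 8(W) — all W, so L
n=17: →10(W), 9(W) — all W, so L
n=18: →11(W), 10(W) — all W, so L
n=19: →12(W), 11(W) — all W, so L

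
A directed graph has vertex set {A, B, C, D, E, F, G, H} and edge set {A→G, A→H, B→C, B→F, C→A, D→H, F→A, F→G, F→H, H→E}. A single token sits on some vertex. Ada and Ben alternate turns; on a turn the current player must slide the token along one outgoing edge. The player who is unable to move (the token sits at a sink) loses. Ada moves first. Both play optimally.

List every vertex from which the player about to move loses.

Work bottom-up. With no move the player to move loses. Otherwise the position is W if at least one move leads to an L position for the opponent, and L if every move leads to a W.
Every edge goes from a vertex to one that appears earlier in the order G, E, H, A, F, C, D, B, so processing vertices in that order labels each vertex after all of its successors.
G: no outgoing edge → L
E: no outgoing edge → L
H: →E(L), so W
A: →G(L), so W
F: →G(L), so W
C: →A(W) only, which is W, so L
D: →H(W) only, which is W, so L
B: →C(L), so W
Reading off the rows marked L gives the requested list; there are 4 such vertices.

C, D, E, G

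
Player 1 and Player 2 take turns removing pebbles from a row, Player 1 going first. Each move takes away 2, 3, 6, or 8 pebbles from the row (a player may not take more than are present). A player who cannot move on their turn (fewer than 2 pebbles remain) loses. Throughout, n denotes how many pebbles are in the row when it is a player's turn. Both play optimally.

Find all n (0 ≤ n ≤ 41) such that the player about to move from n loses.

Label each position W (a win for the player to move) or L (a loss). A position with no legal move is L; any other position is W exactly when some move reaches an L, and L when every move reaches a W.
n=0: no move → L
n=1: no move → L
n=2: W (go to 0, an L position)
n=3: W (go to 1, an L position)
n=4: W (go to 1, an L position)
n=5: L (options 3(W), 2(W) are all W)
n=6: W (go to 0, an L position)
n=7: W (go to 5, an L position)
n=8: W (go to 5, an L position)
n=9: W (go to 1, an L position)
n=10: L (options 8(W), 7(W), 4(W), 2(W) are all W)
n=11: W (go to 5, an L position)
n=12: W (go to 10, an L position)
n=13: W (go to 10, an L position)
n=14: L (options 12(W), 11(W), 8(W), 6(W) are all W)
n=15: L (options 13(W), 12(W), 9(W), 7(W) are all W)
n=16: W (go to 14, an L position)
n=17: W (go to 15, an L position)
n=18: W (go to 15, an L position)
n=19: L (options 17(W), 16(W), 13(W), 11(W) are all W)
n=20: W (go to 14, an L position)
n=21: W (go to 19, an L position)
n=22: W (go to 19, an L position)
n=23: W (go to 15, an L position)
n=24: L (options 22(W), 21(W), 18(W), 16(W) are all W)
n=25: W (go to 19, an L position)
n=26: W (go to 24, an L position)
n=27: W (go to 24, an L position)
n=28: L (options 26(W), 25(W), 22(W), 20(W) are all W)
n=29: L (options 27(W), 26(W), 23(W), 21(W) are all W)
n=30: W (go to 28, an L position)
n=31: W (go to 29, an L position)
n=32: W (go to 29, an L position)
n=33: L (options 31(W), 30(W), 27(W), 25(W) are all W)
n=34: W (go to 28, an L position)
n=35: W (go to 33, an L position)
n=36: W (go to 33, an L position)
n=37: W (go to 29, an L position)
n=38: L (options 36(W), 35(W), 32(W), 30(W) are all W)
n=39: W (go to 33, an L position)
n=40: W (go to 38, an L position)
n=41: W (go to 38, an L position)
The losing starting values of n are exactly the entries labelled L in this table (12 of them).

0, 1, 5, 10, 14, 15, 19, 24, 28, 29, 33, 38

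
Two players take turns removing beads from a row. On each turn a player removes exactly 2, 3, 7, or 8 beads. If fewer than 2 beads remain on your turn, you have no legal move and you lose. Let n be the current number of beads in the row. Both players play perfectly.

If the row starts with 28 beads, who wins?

The first player wins.

Build the W/L table. Terminal = L. A non-terminal position is W if it has a move to some L; otherwise it is L.
n=0: no move → L
n=1: no move → L
n=2: can move to 0, which is L ⇒ W
n=3: can move to 1, which is L ⇒ W
n=4: can move to 1, which is L ⇒ W
n=5: moves to 3(W), 2(W); every one is W ⇒ L
n=6: moves to 4(W), 3(W); every one is W ⇒ L
n=7: can move to 5, which is L ⇒ W
n=8: can move to 6, which is L ⇒ W
n=9: can move to 6, which is L ⇒ W
n=10: moves to 8(W), 7(W), 3(W), 2(W); every one is W ⇒ L
n=11: moves to 9(W), 8(W), 4(W), 3(W); every one is W ⇒ L
n=12: can move to 10, which is L ⇒ W
n=13: can move to 11, which is L ⇒ W
n=14: can move to 11, which is L ⇒ W
n=15: moves to 13(W), 12(W), 8(W), 7(W); every one is W ⇒ L
n=16: moves to 14(W), 13(W), 9(W), 8(W); every one is W ⇒ L
n=17: can move to 15, which is L ⇒ W
n=18: can move to 16, which is L ⇒ W
n=19: can move to 16, which is L ⇒ W
n=20: moves to 18(W), 17(W), 13(W), 12(W); every one is W ⇒ L
n=21: moves to 19(W), 18(W), 14(W), 13(W); every one is W ⇒ L
n=22: can move to 20, which is L ⇒ W
n=23: can move to 21, which is L ⇒ W
n=24: can move to 21, which is L ⇒ W
n=25: moves to 23(W), 22(W), 18(W), 17(W); every one is W ⇒ L
n=26: moves to 24(W), 23(W), 19(W), 18(W); every one is W ⇒ L
n=27: can move to 25, which is L ⇒ W
n=28: can move to 26, which is L ⇒ W
From 28 the player to move can remove 2, leaving 26, reaching an L position.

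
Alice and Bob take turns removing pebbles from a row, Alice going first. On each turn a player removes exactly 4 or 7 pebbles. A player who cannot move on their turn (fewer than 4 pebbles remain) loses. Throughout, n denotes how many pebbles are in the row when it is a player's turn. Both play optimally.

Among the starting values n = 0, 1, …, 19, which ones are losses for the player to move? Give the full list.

Compute win/loss labels from the base case upward. A position with no move is L. Any other position is W if it can reach an L in one move, else L.
n=0: no move → L
n=1: no move → L
n=2: no move → L
n=3: no move → L
n=4: →0(L), so W
n=5: →1(L), so W
n=6: →2(L), so W
n=7: →3(L), so W
n=8: →1(L), so W
n=9: →2(L), so W
n=10: →3(L), so W
n=11: →7(W), 4(W) — all W, so L
n=12: →8(W), 5(W) — all W, so L
n=13: →9(W), 6(W) — all W, so L
n=14: →10(W), 7(W) — all W, so L
n=15: →11(L), so W
n=16: →12(L), so W
n=17: →13(L), so W
n=18: →14(L), so W
n=19: →12(L), so W
Reading off the rows marked L gives the requested list; there are 8 such values of n.

0, 1, 2, 3, 11, 12, 13, 14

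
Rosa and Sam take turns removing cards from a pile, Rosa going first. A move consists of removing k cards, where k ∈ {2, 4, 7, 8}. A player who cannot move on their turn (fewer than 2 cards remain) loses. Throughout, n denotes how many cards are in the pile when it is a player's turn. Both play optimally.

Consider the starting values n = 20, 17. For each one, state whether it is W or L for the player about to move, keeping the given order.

Label each position W (a win for the player to move) or L (a loss). A position with no legal move is L; any other position is W exactly when some move reaches an L, and L when every move reaches a W.
n=0: no move → L
n=1: no move → L
n=2: →0(L), so W
n=3: →1(L), so W
n=4: →0(L), so W
n=5: →1(L), so W
n=6: →4(W), 2(W) — all W, so L
n=7: →0(L), so W
n=8: →6(L), so W
n=9: →1(L), so W
n=10: →6(L), so W
n=11: →9(W), 7(W), 4(W), 3(W) — all W, so L
n=12: →10(W), 8(W), 5(W), 4(W) — all W, so L
n=13: →11(L), so W
n=14: →12(L), so W
n=15: →11(L), so W
n=16: →12(L), so W
n=17: →15(W), 13(W), 10(W), 9(W) — all W, so L
n=18: →11(L), so W
n=19: →17(L), so W
n=20: →12(L), so W

20: W, 17: L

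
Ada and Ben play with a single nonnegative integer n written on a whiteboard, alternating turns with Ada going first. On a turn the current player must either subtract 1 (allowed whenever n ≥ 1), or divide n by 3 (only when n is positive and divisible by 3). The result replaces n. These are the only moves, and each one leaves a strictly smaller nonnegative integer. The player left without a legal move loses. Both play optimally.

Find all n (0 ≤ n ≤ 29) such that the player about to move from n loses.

0, 2, 4, 7, 9, 11, 13, 15, 17, 19, 22, 24, 26, 28

Label each position W (a win for the player to move) or L (a loss). A position with no legal move is L; any other position is W exactly when some move reaches an L, and L when every move reaches a W.
n=0: no move → L
n=1: reaches L-position 0 → W
n=2: only reaches 1(W), which is W → L
n=3: reaches L-position 2 → W
n=4: only reaches 3(W), which is W → L
n=5: reaches L-position 4 → W
n=6: reaches L-position 2 → W
n=7: only reaches 6(W), which is W → L
n=8: reaches L-position 7 → W
n=9: only reaches 3(W), 8(W), all W → L
n=10: reaches L-position 9 → W
n=11: only reaches 10(W), which is W → L
n=12: reaches L-position 4 → W
n=13: only reaches 12(W), which is W → L
n=14: reaches L-position 13 → W
n=15: only reaches 5(W), 14(W), all W → L
n=16: reaches L-position 15 → W
n=17: only reaches 16(W), which is W → L
n=18: reaches L-position 17 → W
n=19: only reaches 18(W), which is W → L
n=20: reaches L-position 19 → W
n=21: reaches L-position 7 → W
n=22: only reaches 21(W), which is W → L
n=23: reaches L-position 22 → W
n=24: only reaches 8(W), 23(W), all W → L
n=25: reaches L-position 24 → W
n=26: only reaches 25(W), which is W → L
n=27: reaches L-position 9 → W
n=28: only reaches 27(W), which is W → L
n=29: reaches L-position 28 → W
Reading off the rows marked L gives the requested list; there are 14 such values of n.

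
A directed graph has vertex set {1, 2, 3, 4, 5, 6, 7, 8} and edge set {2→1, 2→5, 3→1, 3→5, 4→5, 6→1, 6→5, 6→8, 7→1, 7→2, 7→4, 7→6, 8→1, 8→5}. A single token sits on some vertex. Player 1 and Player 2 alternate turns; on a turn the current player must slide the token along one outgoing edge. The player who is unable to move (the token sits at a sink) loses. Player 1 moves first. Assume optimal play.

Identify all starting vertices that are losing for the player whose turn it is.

1, 5

Compute win/loss labels from the base case upward. A position with no move is L. Any other position is W if it can reach an L in one move, else L.
Every edge goes from a vertex to one that appears earlier in the order 5, 1, 4, 8, 2, 3, 6, 7, so processing vertices in that order labels each vertex after all of its successors.
5: no outgoing edge → L
1: no outgoing edge → L
4: reaches L-position 5 → W
8: reaches L-position 1 → W
2: reaches L-position 1 → W
3: reaches L-position 1 → W
6: reaches L-position 1 → W
7: reaches L-position 1 → W
Reading off the rows marked L gives the requested list; there are 2 such vertices.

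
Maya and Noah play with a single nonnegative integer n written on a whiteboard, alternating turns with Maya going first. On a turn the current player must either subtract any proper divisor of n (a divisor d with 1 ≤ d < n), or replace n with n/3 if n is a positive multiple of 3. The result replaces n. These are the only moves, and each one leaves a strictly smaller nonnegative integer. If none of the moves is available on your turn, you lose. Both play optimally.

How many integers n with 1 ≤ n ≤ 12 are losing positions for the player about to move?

Use the standard recursion: the mover loses at a terminal position; elsewhere, the mover wins exactly when some move hands the opponent an L position.
n=0: no move → L
n=1: no move → L
n=2: W (go to 1, an L position)
n=3: W (go to 1, an L position)
n=4: L (options 2(W), 3(W) are all W)
n=5: W (go to 4, an L position)
n=6: W (go to 4, an L position)
n=7: L (sole option 6(W) is W)
n=8: W (go to 4, an L position)
n=9: L (options 3(W), 6(W), 8(W) are all W)
n=10: W (go to 9, an L position)
n=11: L (sole option 10(W) is W)
n=12: W (go to 4, an L position)
L entries with 1 ≤ n ≤ 12 (n=0 is outside the asked range and is not counted): n = 1, 4, 7, 9, 11; that makes 5.

5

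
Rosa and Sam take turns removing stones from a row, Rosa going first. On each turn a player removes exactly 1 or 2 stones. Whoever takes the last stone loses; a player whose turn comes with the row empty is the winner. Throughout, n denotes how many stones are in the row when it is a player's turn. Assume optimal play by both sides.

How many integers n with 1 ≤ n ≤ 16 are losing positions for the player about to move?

6

Compute win/loss labels from the base case upward. A position with no move is W. Any other position is W if it can reach an L in one move, else L.
n=0: no move; the opponent has just taken the last stone and therefore loses → W
n=1: only reaches 0(W), which is W → L
n=2: reaches L-position 1 → W
n=3: reaches L-position 1 → W
n=4: only reaches 3(W), 2(W), all W → L
n=5: reaches L-position 4 → W
n=6: reaches L-position 4 → W
n=7: only reaches 6(W), 5(W), all W → L
n=8: reaches L-position 7 → W
n=9: reaches L-position 7 → W
n=10: only reaches 9(W), 8(W), all W → L
n=11: reaches L-position 10 → W
n=12: reaches L-position 10 → W
n=13: only reaches 12(W), 11(W), all W → L
n=14: reaches L-position 13 → W
n=15: reaches L-position 13 → W
n=16: only reaches 15(W), 14(W), all W → L
L entries with 1 ≤ n ≤ 16 (the range starts at n=1): n = 1, 4, 7, 10, 13, 16; that makes 6.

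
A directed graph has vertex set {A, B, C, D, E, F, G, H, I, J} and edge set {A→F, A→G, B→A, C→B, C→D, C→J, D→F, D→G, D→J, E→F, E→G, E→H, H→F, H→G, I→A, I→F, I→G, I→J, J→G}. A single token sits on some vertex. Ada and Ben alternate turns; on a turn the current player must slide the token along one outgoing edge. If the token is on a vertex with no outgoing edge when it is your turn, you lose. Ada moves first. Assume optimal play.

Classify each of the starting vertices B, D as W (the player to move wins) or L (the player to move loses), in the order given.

B: L, D: W

Work bottom-up. With no move the player to move loses. Otherwise the position is W if at least one move leads to an L position for the opponent, and L if every move leads to a W.
Every edge goes from a vertex to one that appears earlier in the order F, G, H, E, J, D, A, B, I, C, so processing vertices in that order labels each vertex after all of its successors.
F: no outgoing edge → L
G: no outgoing edge → L
H: →G(L), so W
E: →G(L), so W
J: →G(L), so W
D: →G(L), so W
A: →G(L), so W
B: →A(W) only, which is W, so L
I: →G(L), so W
C: →B(L), so W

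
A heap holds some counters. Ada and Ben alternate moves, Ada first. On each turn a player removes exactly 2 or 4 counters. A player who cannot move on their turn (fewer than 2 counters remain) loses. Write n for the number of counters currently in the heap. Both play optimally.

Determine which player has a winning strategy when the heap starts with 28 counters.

Compute win/loss labels from the base case upward. A position with no move is L. Any other position is W if it can reach an L in one move, else L.
n=0: no move → L
n=1: no move → L
n=2: can move to 0, which is L ⇒ W
n=3: can move to 1, which is L ⇒ W
n=4: can move to 0, which is L ⇒ W
n=5: can move to 1, which is L ⇒ W
n=6: moves to 4(W), 2(W); every one is W ⇒ L
n=7: moves to 5(W), 3(W); every one is W ⇒ L
n=8: can move to 6, which is L ⇒ W
n=9: can move to 7, which is L ⇒ W
n=10: can move to 6, which is L ⇒ W
n=11: can move to 7, which is L ⇒ W
n=12: moves to 10(W), 8(W); every one is W ⇒ L
n=13: moves to 11(W), 9(W); every one is W ⇒ L
n=14: can move to 12, which is L ⇒ W
n=15: can move to 13, which is L ⇒ W
n=16: can move to 12, which is L ⇒ W
n=17: can move to 13, which is L ⇒ W
n=18: moves to 16(W), 14(W); every one is W ⇒ L
n=19: moves to 17(W), 15(W); every one is W ⇒ L
n=20: can move to 18, which is L ⇒ W
n=21: can move to 19, which is L ⇒ W
n=22: can move to 18, which is L ⇒ W
n=23: can move to 19, which is L ⇒ W
n=24: moves to 22(W), 20(W); every one is W ⇒ L
n=25: moves to 23(W), 21(W); every one is W ⇒ L
n=26: can move to 24, which is L ⇒ W
n=27: can move to 25, which is L ⇒ W
n=28: can move to 24, which is L ⇒ W
From 28 Ada can remove 4, leaving 24, reaching an L position.

Ada wins.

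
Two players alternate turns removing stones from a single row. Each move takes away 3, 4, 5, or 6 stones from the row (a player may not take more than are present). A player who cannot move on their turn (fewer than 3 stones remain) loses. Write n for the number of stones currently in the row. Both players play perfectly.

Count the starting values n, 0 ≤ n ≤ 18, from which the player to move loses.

Positions with no move are L. A position that does have a move is losing for the player to move precisely when every available move leads to a winning position for the opponent. Fill in the labels:
n=0: no move → L
n=1: no move → L
n=2: no move → L
n=3: can move to 0, which is L ⇒ W
n=4: can move to 1, which is L ⇒ W
n=5: can move to 2, which is L ⇒ W
n=6: can move to 2, which is L ⇒ W
n=7: can move to 2, which is L ⇒ W
n=8: can move to 2, which is L ⇒ W
n=9: moves to 6(W), 5(W), 4(W), 3(W); every one is W ⇒ L
n=10: moves to 7(W), 6(W), 5(W), 4(W); every one is W ⇒ L
n=11: moves to 8(W), 7(W), 6(W), 5(W); every one is W ⇒ L
n=12: can move to 9, which is L ⇒ W
n=13: can move to 10, which is L ⇒ W
n=14: can move to 11, which is L ⇒ W
n=15: can move to 11, which is L ⇒ W
n=16: can move to 11, which is L ⇒ W
n=17: can move to 11, which is L ⇒ W
n=18: moves to 15(W), 14(W), 13(W), 12(W); every one is W ⇒ L
L entries with 0 ≤ n ≤ 18: n = 0, 1, 2, 9, 10, 11, 18; that makes 7.

7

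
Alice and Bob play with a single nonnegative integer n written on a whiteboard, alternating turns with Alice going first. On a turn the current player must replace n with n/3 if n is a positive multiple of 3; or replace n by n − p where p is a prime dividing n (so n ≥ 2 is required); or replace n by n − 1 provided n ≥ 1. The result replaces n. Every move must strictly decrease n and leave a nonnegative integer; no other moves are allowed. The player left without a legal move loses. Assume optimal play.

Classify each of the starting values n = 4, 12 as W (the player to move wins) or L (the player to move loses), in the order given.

Classify positions by backward induction: terminal positions (no move available) are L. From any other position, the mover wins iff some move reaches an L.
n=0: no move → L
n=1: W (go to 0, an L position)
n=2: W (go to 0, an L position)
n=3: W (go to 0, an L position)
n=4: L (options 2(W), 3(W) are all W)
n=5: W (go to 0, an L position)
n=6: W (go to 4, an L position)
n=7: W (go to 0, an L position)
n=8: L (options 6(W), 7(W) are all W)
n=9: W (go to 8, an L position)
n=10: W (go to 8, an L position)
n=11: W (go to 0, an L position)
n=12: W (go to 4, an L position)

4: L, 12: W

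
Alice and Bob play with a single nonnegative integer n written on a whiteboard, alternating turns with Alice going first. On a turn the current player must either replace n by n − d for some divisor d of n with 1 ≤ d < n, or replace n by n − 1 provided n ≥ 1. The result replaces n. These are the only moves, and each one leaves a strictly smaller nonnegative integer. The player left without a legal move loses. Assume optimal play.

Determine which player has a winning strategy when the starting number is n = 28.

Alice wins.

Label each position W (a win for the player to move) or L (a loss). A position with no legal move is L; any other position is W exactly when some move reaches an L, and L when every move reaches a W.
n=0: no move → L
n=1: W (go to 0, an L position)
n=2: L (sole option 1(W) is W)
n=3: W (go to 2, an L position)
n=4: W (go to 2, an L position)
n=5: L (sole option 4(W) is W)
n=6: W (go to 5, an L position)
n=7: L (sole option 6(W) is W)
n=8: W (go to 7, an L position)
n=9: L (options 6(W), 8(W) are all W)
n=10: W (go to 5, an L position)
n=11: L (sole option 10(W) is W)
n=12: W (go to 9, an L position)
n=13: L (sole option 12(W) is W)
n=14: W (go to 7, an L position)
n=15: L (options 10(W), 12(W), 14(W) are all W)
n=16: W (go to 15, an L position)
n=17: L (sole option 16(W) is W)
n=18: W (go to 9, an L position)
n=19: L (sole option 18(W) is W)
n=20: W (go to 15, an L position)
n=21: L (options 14(W), 18(W), 20(W) are all W)
n=22: W (go to 11, an L position)
n=23: L (sole option 22(W) is W)
n=24: W (go to 21, an L position)
n=25: L (options 20(W), 24(W) are all W)
n=26: W (go to 13, an L position)
n=27: L (options 18(W), 24(W), 26(W) are all W)
n=28: W (go to 21, an L position)
From 28 Alice can move to 21, reaching an L position.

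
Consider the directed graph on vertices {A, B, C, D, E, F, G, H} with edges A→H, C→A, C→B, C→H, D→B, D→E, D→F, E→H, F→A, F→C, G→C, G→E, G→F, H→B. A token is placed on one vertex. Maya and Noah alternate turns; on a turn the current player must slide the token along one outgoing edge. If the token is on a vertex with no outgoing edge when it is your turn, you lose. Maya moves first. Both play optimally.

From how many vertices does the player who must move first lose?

3

Positions with no move are L. A position that does have a move is losing for the player to move precisely when every available move leads to a winning position for the opponent. Fill in the labels:
Every edge goes from a vertex to one that appears earlier in the order B, H, A, C, F, E, G, D, so processing vertices in that order labels each vertex after all of its successors.
B: no outgoing edge → L
H: can move to B, which is L ⇒ W
A: the only move is to H(W), a W ⇒ L
C: can move to A, which is L ⇒ W
F: can move to A, which is L ⇒ W
E: the only move is to H(W), a W ⇒ L
G: can move to E, which is L ⇒ W
D: can move to E, which is L ⇒ W
The L vertices are A, B, E; that is 3 in all.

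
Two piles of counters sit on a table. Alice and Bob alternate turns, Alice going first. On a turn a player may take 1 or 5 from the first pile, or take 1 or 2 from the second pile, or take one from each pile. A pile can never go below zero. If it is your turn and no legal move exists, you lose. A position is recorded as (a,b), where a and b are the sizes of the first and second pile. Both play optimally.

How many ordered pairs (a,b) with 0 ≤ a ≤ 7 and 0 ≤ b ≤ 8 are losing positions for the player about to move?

Build the W/L table. Terminal = L. A non-terminal position is W if it has a move to some L; otherwise it is L.
Every move lowers a or b (never raises either), so fill the grid row by row in increasing a, and left to right within a row: each cell's successors are then already labelled.
      b=0  b=1  b=2  b=3  b=4  b=5  b=6  b=7  b=8
a=0:    L    W    W    L    W    W    L    W    W
a=1:    W    W    L    W    W    L    W    W    L
a=2:    L    W    W    W    L    W    W    L    W
a=3:    W    W    L    W    W    W    L    W    W
a=4:    L    W    W    W    L    W    W    W    L
a=5:    W    W    L    W    W    W    W    L    W
a=6:    L    W    W    W    L    W    W    W    W
a=7:    W    W    L    W    W    W    L    W    W
Cells with no legal move (terminal, hence L): (0,0).
The remaining L cells, each justified by listing all of its moves:
(0,3): only reaches (0,2)(W), (0,1)(W), all W → L
(0,6): only reaches (0,5)(W), (0,4)(W), all W → L
(1,2): only reaches (0,2)(W), (1,1)(W), (1,0)(W), (0,1)(W), all W → L
(1,5): only reaches (0,5)(W), (1,4)(W), (1,3)(W), (0,4)(W), all W → L
(1,8): only reaches (0,8)(W), (1,7)(W), (1,6)(W), (0,7)(W), all W → L
(2,0): only reaches (1,0)(W), which is W → L
(2,4): only reaches (1,4)(W), (2,3)(W), (2,2)(W), (1,3)(W), all W → L
(2,7): only reaches (1,7)(W), (2,6)(W), (2,5)(W), (1,6)(W), all W → L
(3,2): only reaches (2,2)(W), (3,1)(W), (3,0)(W), (2,1)(W), all W → L
(3,6): only reaches (2,6)(W), (3,5)(W), (3,4)(W), (2,5)(W), all W → L
(4,0): only reaches (3,0)(W), which is W → L
(4,4): only reaches (3,4)(W), (4,3)(W), (4,2)(W), (3,3)(W), all W → L
(4,8): only reaches (3,8)(W), (4,7)(W), (4,6)(W), (3,7)(W), all W → L
(5,2): only reaches (4,2)(W), (0,2)(W), (5,1)(W), (5,0)(W), (4,1)(W), all W → L
(5,7): only reaches (4,7)(W), (0,7)(W), (5,6)(W), (5,5)(W), (4,6)(W), all W → L
(6,0): only reaches (5,0)(W), (1,0)(W), all W → L
(6,4): only reaches (5,4)(W), (1,4)(W), (6,3)(W), (6,2)(W), (5,3)(W), all W → L
(7,2): only reaches (6,2)(W), (2,2)(W), (7,1)(W), (7,0)(W), (6,1)(W), all W → L
(7,6): only reaches (6,6)(W), (2,6)(W), (7,5)(W), (7,4)(W), (6,5)(W), all W → L
Every other cell has at least one move into one of the L cells above, so it is W.
L cells per row: a=0: 3, a=1: 3, a=2: 3, a=3: 2, a=4: 3, a=5: 2, a=6: 2, a=7: 2; total 20.

20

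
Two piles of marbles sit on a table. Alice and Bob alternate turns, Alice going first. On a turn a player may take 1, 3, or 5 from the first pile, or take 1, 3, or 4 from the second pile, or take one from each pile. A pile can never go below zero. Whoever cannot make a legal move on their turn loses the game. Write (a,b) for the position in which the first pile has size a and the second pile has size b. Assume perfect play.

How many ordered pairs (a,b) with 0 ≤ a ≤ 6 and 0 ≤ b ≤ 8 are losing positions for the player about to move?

Label each position W (a win for the player to move) or L (a loss). A position with no legal move is L; any other position is W exactly when some move reaches an L, and L when every move reaches a W.
Every move lowers a or b (never raises either), so fill the grid row by row in increasing a, and left to right within a row: each cell's successors are then already labelled.
      b=0  b=1  b=2  b=3  b=4  b=5  b=6  b=7  b=8
a=0:    L    W    L    W    W    W    W    L    W
a=1:    W    W    W    W    L    W    L    W    W
a=2:    L    W    L    W    W    W    W    W    L
a=3:    W    W    W    W    L    W    L    W    W
a=4:    L    W    L    W    W    W    W    W    L
a=5:    W    W    W    W    L    W    L    W    W
a=6:    L    W    L    W    W    W    W    W    L
Cells with no legal move (terminal, hence L): (0,0).
The remaining L cells, each justified by listing all of its moves:
(0,2): →(0,1)(W) only, which is W, so L
(0,7): →(0,6)(W), (0,4)(W), (0,3)(W) — all W, so L
(1,4): →(0,4)(W), (1,3)(W), (1,1)(W), (1,0)(W), (0,3)(W) — all W, so L
(1,6): →(0,6)(W), (1,5)(W), (1,3)(W), (1,2)(W), (0,5)(W) — all W, so L
(2,0): →(1,0)(W) only, which is W, so L
(2,2): →(1,2)(W), (2,1)(W), (1,1)(W) — all W, so L
(2,8): →(1,8)(W), (2,7)(W), (2,5)(W), (2,4)(W), (1,7)(W) — all W, so L
(3,4): →(2,4)(W), (0,4)(W), (3,3)(W), (3,1)(W), (3,0)(W), (2,3)(W) — all W, so L
(3,6): →(2,6)(W), (0,6)(W), (3,5)(W), (3,3)(W), (3,2)(W), (2,5)(W) — all W, so L
(4,0): →(3,0)(W), (1,0)(W) — all W, so L
(4,2): →(3,2)(W), (1,2)(W), (4,1)(W), (3,1)(W) — all W, so L
(4,8): →(3,8)(W), (1,8)(W), (4,7)(W), (4,5)(W), (4,4)(W), (3,7)(W) — all W, so L
(5,4): →(4,4)(W), (2,4)(W), (0,4)(W), (5,3)(W), (5,1)(W), (5,0)(W), (4,3)(W) — all W, so L
(5,6): →(4,6)(W), (2,6)(W), (0,6)(W), (5,5)(W), (5,3)(W), (5,2)(W), (4,5)(W) — all W, so L
(6,0): →(5,0)(W), (3,0)(W), (1,0)(W) — all W, so L
(6,2): →(5,2)(W), (3,2)(W), (1,2)(W), (6,1)(W), (5,1)(W) — all W, so L
(6,8): →(5,8)(W), (3,8)(W), (1,8)(W), (6,7)(W), (6,5)(W), (6,4)(W), (5,7)(W) — all W, so L
Every other cell has at least one move into one of the L cells above, so it is W.
L cells per row: a=0: 3, a=1: 2, a=2: 3, a=3: 2, a=4: 3, a=5: 2, a=6: 3; total 18.

18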